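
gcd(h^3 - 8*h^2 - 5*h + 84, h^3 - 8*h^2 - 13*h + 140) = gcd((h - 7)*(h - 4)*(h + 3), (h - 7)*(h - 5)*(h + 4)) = h - 7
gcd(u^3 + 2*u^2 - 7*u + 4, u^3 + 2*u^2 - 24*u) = 1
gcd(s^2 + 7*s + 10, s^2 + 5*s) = s + 5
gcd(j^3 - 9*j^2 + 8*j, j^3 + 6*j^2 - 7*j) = j^2 - j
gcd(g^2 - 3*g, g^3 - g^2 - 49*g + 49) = 1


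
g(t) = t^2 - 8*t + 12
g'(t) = 2*t - 8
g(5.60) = -1.44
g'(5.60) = 3.20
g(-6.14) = 98.82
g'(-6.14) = -20.28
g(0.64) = 7.29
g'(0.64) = -6.72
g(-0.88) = 19.81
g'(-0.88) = -9.76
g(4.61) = -3.63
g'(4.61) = 1.22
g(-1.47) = 25.92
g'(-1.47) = -10.94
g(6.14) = 0.58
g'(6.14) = 4.28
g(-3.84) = 57.47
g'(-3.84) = -15.68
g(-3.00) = 45.00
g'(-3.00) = -14.00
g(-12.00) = 252.00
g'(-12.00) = -32.00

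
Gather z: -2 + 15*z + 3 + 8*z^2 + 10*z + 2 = 8*z^2 + 25*z + 3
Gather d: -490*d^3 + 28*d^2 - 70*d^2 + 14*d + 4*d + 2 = -490*d^3 - 42*d^2 + 18*d + 2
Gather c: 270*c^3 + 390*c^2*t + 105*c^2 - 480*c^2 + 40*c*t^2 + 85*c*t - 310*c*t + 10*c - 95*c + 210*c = 270*c^3 + c^2*(390*t - 375) + c*(40*t^2 - 225*t + 125)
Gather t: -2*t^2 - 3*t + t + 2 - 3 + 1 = -2*t^2 - 2*t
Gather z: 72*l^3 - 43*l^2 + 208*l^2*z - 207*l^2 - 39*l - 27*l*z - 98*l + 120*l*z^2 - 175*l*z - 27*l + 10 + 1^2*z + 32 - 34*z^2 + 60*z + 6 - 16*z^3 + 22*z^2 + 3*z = 72*l^3 - 250*l^2 - 164*l - 16*z^3 + z^2*(120*l - 12) + z*(208*l^2 - 202*l + 64) + 48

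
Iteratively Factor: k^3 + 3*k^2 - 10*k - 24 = (k + 2)*(k^2 + k - 12) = (k + 2)*(k + 4)*(k - 3)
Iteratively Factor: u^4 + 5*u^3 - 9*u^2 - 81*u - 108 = (u + 3)*(u^3 + 2*u^2 - 15*u - 36) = (u - 4)*(u + 3)*(u^2 + 6*u + 9) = (u - 4)*(u + 3)^2*(u + 3)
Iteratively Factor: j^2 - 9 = (j + 3)*(j - 3)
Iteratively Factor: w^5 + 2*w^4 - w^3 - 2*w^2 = (w + 1)*(w^4 + w^3 - 2*w^2) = w*(w + 1)*(w^3 + w^2 - 2*w) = w^2*(w + 1)*(w^2 + w - 2) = w^2*(w + 1)*(w + 2)*(w - 1)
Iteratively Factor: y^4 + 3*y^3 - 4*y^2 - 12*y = (y + 2)*(y^3 + y^2 - 6*y) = y*(y + 2)*(y^2 + y - 6) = y*(y + 2)*(y + 3)*(y - 2)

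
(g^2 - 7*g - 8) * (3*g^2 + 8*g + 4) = 3*g^4 - 13*g^3 - 76*g^2 - 92*g - 32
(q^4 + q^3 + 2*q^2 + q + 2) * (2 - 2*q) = -2*q^5 - 2*q^3 + 2*q^2 - 2*q + 4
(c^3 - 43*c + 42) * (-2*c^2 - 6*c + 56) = -2*c^5 - 6*c^4 + 142*c^3 + 174*c^2 - 2660*c + 2352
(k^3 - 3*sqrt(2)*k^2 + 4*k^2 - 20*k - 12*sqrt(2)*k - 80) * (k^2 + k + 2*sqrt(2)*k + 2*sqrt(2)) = k^5 - sqrt(2)*k^4 + 5*k^4 - 28*k^3 - 5*sqrt(2)*k^3 - 160*k^2 - 44*sqrt(2)*k^2 - 200*sqrt(2)*k - 128*k - 160*sqrt(2)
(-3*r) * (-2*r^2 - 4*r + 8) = 6*r^3 + 12*r^2 - 24*r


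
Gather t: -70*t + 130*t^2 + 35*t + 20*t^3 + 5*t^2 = 20*t^3 + 135*t^2 - 35*t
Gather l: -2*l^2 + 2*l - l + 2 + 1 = -2*l^2 + l + 3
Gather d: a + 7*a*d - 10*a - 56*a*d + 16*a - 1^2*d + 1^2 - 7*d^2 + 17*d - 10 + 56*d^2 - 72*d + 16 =7*a + 49*d^2 + d*(-49*a - 56) + 7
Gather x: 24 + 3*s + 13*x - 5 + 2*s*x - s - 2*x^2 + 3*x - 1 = 2*s - 2*x^2 + x*(2*s + 16) + 18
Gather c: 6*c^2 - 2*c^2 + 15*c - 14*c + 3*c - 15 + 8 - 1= 4*c^2 + 4*c - 8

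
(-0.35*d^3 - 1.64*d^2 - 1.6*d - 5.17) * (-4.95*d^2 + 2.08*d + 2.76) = 1.7325*d^5 + 7.39*d^4 + 3.5428*d^3 + 17.7371*d^2 - 15.1696*d - 14.2692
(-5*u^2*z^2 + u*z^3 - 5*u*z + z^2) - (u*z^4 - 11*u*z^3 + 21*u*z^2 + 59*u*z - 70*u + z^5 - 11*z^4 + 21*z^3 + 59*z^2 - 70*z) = -5*u^2*z^2 - u*z^4 + 12*u*z^3 - 21*u*z^2 - 64*u*z + 70*u - z^5 + 11*z^4 - 21*z^3 - 58*z^2 + 70*z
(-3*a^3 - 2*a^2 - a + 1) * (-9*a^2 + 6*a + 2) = 27*a^5 - 9*a^3 - 19*a^2 + 4*a + 2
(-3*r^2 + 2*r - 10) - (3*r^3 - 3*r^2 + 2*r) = -3*r^3 - 10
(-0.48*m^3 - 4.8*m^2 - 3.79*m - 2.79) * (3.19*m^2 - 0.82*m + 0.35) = -1.5312*m^5 - 14.9184*m^4 - 8.3221*m^3 - 7.4723*m^2 + 0.9613*m - 0.9765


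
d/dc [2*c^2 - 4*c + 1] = 4*c - 4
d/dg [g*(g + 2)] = 2*g + 2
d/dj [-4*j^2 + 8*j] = 8 - 8*j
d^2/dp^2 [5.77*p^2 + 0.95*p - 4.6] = 11.5400000000000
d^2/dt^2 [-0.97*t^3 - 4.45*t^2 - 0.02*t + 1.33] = -5.82*t - 8.9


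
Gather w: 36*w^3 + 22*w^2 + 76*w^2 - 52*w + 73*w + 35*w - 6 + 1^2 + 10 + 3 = 36*w^3 + 98*w^2 + 56*w + 8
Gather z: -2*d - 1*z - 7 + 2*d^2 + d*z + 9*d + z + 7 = 2*d^2 + d*z + 7*d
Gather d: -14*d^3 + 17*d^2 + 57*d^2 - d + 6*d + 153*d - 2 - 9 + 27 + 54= -14*d^3 + 74*d^2 + 158*d + 70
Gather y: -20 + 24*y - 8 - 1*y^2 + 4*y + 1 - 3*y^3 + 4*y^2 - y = -3*y^3 + 3*y^2 + 27*y - 27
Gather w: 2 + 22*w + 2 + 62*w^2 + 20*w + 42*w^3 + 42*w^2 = 42*w^3 + 104*w^2 + 42*w + 4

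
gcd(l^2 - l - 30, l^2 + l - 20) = l + 5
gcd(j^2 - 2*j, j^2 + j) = j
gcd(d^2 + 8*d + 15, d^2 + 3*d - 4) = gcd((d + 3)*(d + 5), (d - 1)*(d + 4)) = 1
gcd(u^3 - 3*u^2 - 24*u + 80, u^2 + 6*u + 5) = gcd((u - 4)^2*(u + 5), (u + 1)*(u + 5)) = u + 5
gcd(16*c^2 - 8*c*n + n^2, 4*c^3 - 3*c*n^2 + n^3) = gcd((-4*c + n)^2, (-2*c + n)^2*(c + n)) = 1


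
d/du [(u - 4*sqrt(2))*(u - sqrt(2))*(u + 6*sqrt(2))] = 3*u^2 + 2*sqrt(2)*u - 52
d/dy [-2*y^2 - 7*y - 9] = -4*y - 7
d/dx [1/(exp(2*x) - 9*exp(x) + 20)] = (9 - 2*exp(x))*exp(x)/(exp(2*x) - 9*exp(x) + 20)^2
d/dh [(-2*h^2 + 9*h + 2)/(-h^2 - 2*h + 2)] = (13*h^2 - 4*h + 22)/(h^4 + 4*h^3 - 8*h + 4)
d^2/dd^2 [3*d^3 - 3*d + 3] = 18*d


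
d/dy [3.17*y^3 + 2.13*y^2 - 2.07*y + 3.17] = 9.51*y^2 + 4.26*y - 2.07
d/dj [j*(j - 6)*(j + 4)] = 3*j^2 - 4*j - 24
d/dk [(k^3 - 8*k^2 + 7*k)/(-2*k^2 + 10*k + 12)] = (-k^4 + 10*k^3 - 15*k^2 - 96*k + 42)/(2*(k^4 - 10*k^3 + 13*k^2 + 60*k + 36))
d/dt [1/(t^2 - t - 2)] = (1 - 2*t)/(-t^2 + t + 2)^2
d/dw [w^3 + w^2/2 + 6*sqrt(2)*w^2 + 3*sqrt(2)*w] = 3*w^2 + w + 12*sqrt(2)*w + 3*sqrt(2)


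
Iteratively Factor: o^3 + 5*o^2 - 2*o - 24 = (o + 3)*(o^2 + 2*o - 8) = (o + 3)*(o + 4)*(o - 2)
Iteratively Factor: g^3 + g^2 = (g + 1)*(g^2) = g*(g + 1)*(g)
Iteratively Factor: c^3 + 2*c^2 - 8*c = (c + 4)*(c^2 - 2*c) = c*(c + 4)*(c - 2)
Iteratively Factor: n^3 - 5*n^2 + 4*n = (n - 4)*(n^2 - n) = (n - 4)*(n - 1)*(n)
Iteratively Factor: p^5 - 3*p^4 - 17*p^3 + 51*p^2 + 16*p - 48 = (p + 4)*(p^4 - 7*p^3 + 11*p^2 + 7*p - 12) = (p + 1)*(p + 4)*(p^3 - 8*p^2 + 19*p - 12) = (p - 4)*(p + 1)*(p + 4)*(p^2 - 4*p + 3) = (p - 4)*(p - 3)*(p + 1)*(p + 4)*(p - 1)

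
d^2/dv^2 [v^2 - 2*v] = 2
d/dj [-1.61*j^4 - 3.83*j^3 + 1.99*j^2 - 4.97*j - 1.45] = -6.44*j^3 - 11.49*j^2 + 3.98*j - 4.97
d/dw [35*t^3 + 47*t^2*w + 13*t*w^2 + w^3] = 47*t^2 + 26*t*w + 3*w^2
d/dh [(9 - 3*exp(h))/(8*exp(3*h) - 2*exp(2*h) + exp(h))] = 3*(16*exp(3*h) - 74*exp(2*h) + 12*exp(h) - 3)*exp(-h)/(64*exp(4*h) - 32*exp(3*h) + 20*exp(2*h) - 4*exp(h) + 1)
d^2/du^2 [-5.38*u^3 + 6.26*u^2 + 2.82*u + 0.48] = 12.52 - 32.28*u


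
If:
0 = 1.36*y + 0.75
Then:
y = -0.55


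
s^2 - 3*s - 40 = (s - 8)*(s + 5)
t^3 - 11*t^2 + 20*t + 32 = (t - 8)*(t - 4)*(t + 1)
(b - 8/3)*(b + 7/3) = b^2 - b/3 - 56/9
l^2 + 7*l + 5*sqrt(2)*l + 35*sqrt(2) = (l + 7)*(l + 5*sqrt(2))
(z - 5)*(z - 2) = z^2 - 7*z + 10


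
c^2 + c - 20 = (c - 4)*(c + 5)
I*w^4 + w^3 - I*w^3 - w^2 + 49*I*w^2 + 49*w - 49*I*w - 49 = (w - 7*I)*(w - I)*(w + 7*I)*(I*w - I)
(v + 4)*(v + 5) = v^2 + 9*v + 20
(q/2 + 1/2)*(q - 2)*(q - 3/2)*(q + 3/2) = q^4/2 - q^3/2 - 17*q^2/8 + 9*q/8 + 9/4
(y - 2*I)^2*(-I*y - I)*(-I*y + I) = -y^4 + 4*I*y^3 + 5*y^2 - 4*I*y - 4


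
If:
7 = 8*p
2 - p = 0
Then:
No Solution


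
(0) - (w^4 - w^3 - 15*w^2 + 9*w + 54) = -w^4 + w^3 + 15*w^2 - 9*w - 54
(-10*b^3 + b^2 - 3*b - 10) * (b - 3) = -10*b^4 + 31*b^3 - 6*b^2 - b + 30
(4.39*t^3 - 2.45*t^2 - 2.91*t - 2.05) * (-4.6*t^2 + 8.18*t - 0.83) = -20.194*t^5 + 47.1802*t^4 - 10.2987*t^3 - 12.3403*t^2 - 14.3537*t + 1.7015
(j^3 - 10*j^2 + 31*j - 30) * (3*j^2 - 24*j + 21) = 3*j^5 - 54*j^4 + 354*j^3 - 1044*j^2 + 1371*j - 630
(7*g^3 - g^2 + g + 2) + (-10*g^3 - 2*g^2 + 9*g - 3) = -3*g^3 - 3*g^2 + 10*g - 1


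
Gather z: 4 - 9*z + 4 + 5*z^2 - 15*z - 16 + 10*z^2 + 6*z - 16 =15*z^2 - 18*z - 24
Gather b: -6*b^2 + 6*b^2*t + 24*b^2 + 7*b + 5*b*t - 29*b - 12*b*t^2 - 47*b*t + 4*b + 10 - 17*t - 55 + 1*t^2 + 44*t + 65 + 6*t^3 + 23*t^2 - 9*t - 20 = b^2*(6*t + 18) + b*(-12*t^2 - 42*t - 18) + 6*t^3 + 24*t^2 + 18*t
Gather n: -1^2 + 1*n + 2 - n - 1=0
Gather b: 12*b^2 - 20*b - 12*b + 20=12*b^2 - 32*b + 20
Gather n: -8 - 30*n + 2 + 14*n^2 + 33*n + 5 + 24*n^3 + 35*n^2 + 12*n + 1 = 24*n^3 + 49*n^2 + 15*n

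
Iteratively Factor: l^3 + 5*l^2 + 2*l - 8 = (l + 2)*(l^2 + 3*l - 4) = (l - 1)*(l + 2)*(l + 4)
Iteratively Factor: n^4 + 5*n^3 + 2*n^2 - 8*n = (n)*(n^3 + 5*n^2 + 2*n - 8) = n*(n - 1)*(n^2 + 6*n + 8) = n*(n - 1)*(n + 2)*(n + 4)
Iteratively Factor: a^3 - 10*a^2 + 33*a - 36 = (a - 4)*(a^2 - 6*a + 9) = (a - 4)*(a - 3)*(a - 3)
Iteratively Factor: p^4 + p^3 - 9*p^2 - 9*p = (p + 1)*(p^3 - 9*p) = p*(p + 1)*(p^2 - 9) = p*(p - 3)*(p + 1)*(p + 3)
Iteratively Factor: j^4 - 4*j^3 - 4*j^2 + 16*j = (j + 2)*(j^3 - 6*j^2 + 8*j) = (j - 2)*(j + 2)*(j^2 - 4*j) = j*(j - 2)*(j + 2)*(j - 4)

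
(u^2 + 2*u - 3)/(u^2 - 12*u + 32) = (u^2 + 2*u - 3)/(u^2 - 12*u + 32)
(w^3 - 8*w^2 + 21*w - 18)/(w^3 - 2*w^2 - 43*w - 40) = (-w^3 + 8*w^2 - 21*w + 18)/(-w^3 + 2*w^2 + 43*w + 40)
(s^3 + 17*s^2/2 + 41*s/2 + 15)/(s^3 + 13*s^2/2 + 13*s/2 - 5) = (2*s + 3)/(2*s - 1)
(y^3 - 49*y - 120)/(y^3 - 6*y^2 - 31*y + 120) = (y + 3)/(y - 3)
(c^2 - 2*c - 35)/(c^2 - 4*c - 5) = (-c^2 + 2*c + 35)/(-c^2 + 4*c + 5)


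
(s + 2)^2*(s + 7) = s^3 + 11*s^2 + 32*s + 28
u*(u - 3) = u^2 - 3*u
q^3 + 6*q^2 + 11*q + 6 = (q + 1)*(q + 2)*(q + 3)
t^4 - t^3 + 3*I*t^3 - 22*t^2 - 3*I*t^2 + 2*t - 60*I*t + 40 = (t - 5)*(t + 4)*(t + I)*(t + 2*I)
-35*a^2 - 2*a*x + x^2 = (-7*a + x)*(5*a + x)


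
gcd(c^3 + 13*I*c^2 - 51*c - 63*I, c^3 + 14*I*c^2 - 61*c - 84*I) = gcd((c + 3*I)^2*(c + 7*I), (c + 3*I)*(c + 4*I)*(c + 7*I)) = c^2 + 10*I*c - 21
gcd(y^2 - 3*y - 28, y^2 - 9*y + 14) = y - 7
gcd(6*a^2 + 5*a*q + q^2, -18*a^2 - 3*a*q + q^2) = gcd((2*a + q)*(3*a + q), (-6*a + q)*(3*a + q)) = 3*a + q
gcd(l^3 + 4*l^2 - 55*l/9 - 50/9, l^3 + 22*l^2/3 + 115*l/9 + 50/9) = l^2 + 17*l/3 + 10/3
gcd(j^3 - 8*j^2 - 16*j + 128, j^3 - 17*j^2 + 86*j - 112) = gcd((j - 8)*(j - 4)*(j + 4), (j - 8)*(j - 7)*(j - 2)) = j - 8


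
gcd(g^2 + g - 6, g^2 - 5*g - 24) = g + 3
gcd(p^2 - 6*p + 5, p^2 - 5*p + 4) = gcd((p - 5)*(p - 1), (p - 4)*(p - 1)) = p - 1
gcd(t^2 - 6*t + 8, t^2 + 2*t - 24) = t - 4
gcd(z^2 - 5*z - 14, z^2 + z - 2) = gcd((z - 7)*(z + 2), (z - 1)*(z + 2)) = z + 2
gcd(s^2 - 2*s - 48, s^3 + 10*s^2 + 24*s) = s + 6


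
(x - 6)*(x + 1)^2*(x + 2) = x^4 - 2*x^3 - 19*x^2 - 28*x - 12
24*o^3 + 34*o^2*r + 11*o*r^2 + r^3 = (o + r)*(4*o + r)*(6*o + r)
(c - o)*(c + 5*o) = c^2 + 4*c*o - 5*o^2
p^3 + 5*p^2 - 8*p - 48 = (p - 3)*(p + 4)^2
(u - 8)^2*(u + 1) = u^3 - 15*u^2 + 48*u + 64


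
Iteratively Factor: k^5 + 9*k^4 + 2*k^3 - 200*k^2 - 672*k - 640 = (k + 4)*(k^4 + 5*k^3 - 18*k^2 - 128*k - 160) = (k + 4)^2*(k^3 + k^2 - 22*k - 40) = (k + 2)*(k + 4)^2*(k^2 - k - 20) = (k - 5)*(k + 2)*(k + 4)^2*(k + 4)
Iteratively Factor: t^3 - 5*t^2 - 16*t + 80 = (t - 5)*(t^2 - 16) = (t - 5)*(t - 4)*(t + 4)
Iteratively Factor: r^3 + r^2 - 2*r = (r - 1)*(r^2 + 2*r) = r*(r - 1)*(r + 2)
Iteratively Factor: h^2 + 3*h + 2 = (h + 1)*(h + 2)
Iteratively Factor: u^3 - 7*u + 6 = (u + 3)*(u^2 - 3*u + 2) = (u - 2)*(u + 3)*(u - 1)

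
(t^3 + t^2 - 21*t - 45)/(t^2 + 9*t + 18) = (t^2 - 2*t - 15)/(t + 6)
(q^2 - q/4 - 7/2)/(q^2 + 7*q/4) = (q - 2)/q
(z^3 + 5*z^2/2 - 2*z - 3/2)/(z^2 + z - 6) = (2*z^2 - z - 1)/(2*(z - 2))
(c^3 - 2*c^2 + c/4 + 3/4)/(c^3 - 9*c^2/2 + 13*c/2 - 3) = (c + 1/2)/(c - 2)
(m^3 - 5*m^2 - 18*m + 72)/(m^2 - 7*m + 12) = (m^2 - 2*m - 24)/(m - 4)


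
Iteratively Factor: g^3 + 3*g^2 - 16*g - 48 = (g - 4)*(g^2 + 7*g + 12) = (g - 4)*(g + 3)*(g + 4)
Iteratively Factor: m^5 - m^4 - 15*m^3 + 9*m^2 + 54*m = (m + 2)*(m^4 - 3*m^3 - 9*m^2 + 27*m) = (m + 2)*(m + 3)*(m^3 - 6*m^2 + 9*m) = (m - 3)*(m + 2)*(m + 3)*(m^2 - 3*m) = (m - 3)^2*(m + 2)*(m + 3)*(m)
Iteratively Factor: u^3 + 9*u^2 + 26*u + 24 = (u + 2)*(u^2 + 7*u + 12) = (u + 2)*(u + 4)*(u + 3)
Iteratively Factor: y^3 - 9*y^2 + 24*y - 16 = (y - 4)*(y^2 - 5*y + 4) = (y - 4)^2*(y - 1)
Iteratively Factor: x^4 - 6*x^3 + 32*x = (x - 4)*(x^3 - 2*x^2 - 8*x) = x*(x - 4)*(x^2 - 2*x - 8) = x*(x - 4)*(x + 2)*(x - 4)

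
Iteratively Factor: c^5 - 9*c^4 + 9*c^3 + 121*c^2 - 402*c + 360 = (c - 3)*(c^4 - 6*c^3 - 9*c^2 + 94*c - 120) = (c - 5)*(c - 3)*(c^3 - c^2 - 14*c + 24) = (c - 5)*(c - 3)^2*(c^2 + 2*c - 8) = (c - 5)*(c - 3)^2*(c + 4)*(c - 2)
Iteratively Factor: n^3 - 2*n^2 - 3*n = (n - 3)*(n^2 + n) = n*(n - 3)*(n + 1)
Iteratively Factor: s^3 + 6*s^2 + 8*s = (s)*(s^2 + 6*s + 8) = s*(s + 2)*(s + 4)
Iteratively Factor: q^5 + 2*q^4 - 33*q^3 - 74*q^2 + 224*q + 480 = (q + 2)*(q^4 - 33*q^2 - 8*q + 240) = (q + 2)*(q + 4)*(q^3 - 4*q^2 - 17*q + 60) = (q + 2)*(q + 4)^2*(q^2 - 8*q + 15) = (q - 5)*(q + 2)*(q + 4)^2*(q - 3)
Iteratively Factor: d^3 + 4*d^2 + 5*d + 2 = (d + 1)*(d^2 + 3*d + 2) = (d + 1)*(d + 2)*(d + 1)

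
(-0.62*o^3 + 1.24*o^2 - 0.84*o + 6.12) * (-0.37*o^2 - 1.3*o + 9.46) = 0.2294*o^5 + 0.3472*o^4 - 7.1664*o^3 + 10.558*o^2 - 15.9024*o + 57.8952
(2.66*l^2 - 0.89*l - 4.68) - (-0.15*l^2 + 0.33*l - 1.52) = 2.81*l^2 - 1.22*l - 3.16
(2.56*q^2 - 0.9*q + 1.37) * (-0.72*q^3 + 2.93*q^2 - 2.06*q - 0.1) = -1.8432*q^5 + 8.1488*q^4 - 8.897*q^3 + 5.6121*q^2 - 2.7322*q - 0.137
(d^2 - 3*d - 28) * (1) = d^2 - 3*d - 28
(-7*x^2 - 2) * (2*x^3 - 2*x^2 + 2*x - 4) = -14*x^5 + 14*x^4 - 18*x^3 + 32*x^2 - 4*x + 8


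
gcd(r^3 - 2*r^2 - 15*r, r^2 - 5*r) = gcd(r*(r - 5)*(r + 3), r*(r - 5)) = r^2 - 5*r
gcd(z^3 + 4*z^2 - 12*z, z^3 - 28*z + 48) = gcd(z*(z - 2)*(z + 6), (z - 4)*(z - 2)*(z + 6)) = z^2 + 4*z - 12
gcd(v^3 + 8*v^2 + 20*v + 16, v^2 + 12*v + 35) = 1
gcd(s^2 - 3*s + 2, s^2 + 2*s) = 1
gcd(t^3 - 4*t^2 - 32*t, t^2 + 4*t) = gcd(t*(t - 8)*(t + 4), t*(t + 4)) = t^2 + 4*t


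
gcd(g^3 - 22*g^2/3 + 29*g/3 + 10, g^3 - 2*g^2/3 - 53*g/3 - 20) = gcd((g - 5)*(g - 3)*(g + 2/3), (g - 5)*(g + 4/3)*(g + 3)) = g - 5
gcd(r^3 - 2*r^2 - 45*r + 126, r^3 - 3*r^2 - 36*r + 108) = r^2 - 9*r + 18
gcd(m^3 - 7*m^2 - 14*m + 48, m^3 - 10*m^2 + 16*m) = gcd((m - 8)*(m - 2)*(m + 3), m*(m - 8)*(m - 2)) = m^2 - 10*m + 16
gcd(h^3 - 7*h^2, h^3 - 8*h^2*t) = h^2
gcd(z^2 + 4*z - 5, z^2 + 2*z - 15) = z + 5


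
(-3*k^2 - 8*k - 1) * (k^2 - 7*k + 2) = -3*k^4 + 13*k^3 + 49*k^2 - 9*k - 2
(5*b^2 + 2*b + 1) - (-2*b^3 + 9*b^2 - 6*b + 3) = 2*b^3 - 4*b^2 + 8*b - 2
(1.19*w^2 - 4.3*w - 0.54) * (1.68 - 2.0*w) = -2.38*w^3 + 10.5992*w^2 - 6.144*w - 0.9072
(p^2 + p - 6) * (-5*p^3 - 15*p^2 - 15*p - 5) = -5*p^5 - 20*p^4 + 70*p^2 + 85*p + 30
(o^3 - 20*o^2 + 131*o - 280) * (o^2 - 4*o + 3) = o^5 - 24*o^4 + 214*o^3 - 864*o^2 + 1513*o - 840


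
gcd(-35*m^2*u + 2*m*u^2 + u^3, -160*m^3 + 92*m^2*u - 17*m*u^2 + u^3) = -5*m + u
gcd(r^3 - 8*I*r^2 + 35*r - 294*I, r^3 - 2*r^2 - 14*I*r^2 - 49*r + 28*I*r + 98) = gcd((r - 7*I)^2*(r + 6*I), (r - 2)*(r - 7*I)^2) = r^2 - 14*I*r - 49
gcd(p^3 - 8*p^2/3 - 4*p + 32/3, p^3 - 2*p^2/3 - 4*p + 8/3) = p^2 - 4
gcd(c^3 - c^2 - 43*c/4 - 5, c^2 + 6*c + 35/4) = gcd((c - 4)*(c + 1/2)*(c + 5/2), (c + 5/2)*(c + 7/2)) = c + 5/2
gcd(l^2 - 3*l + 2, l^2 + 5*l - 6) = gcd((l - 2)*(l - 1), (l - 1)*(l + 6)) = l - 1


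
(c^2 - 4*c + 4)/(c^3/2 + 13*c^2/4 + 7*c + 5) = 4*(c^2 - 4*c + 4)/(2*c^3 + 13*c^2 + 28*c + 20)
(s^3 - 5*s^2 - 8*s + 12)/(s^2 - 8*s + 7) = (s^2 - 4*s - 12)/(s - 7)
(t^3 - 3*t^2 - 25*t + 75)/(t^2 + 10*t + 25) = (t^2 - 8*t + 15)/(t + 5)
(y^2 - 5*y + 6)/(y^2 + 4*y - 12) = (y - 3)/(y + 6)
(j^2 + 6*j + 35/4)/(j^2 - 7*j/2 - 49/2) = (j + 5/2)/(j - 7)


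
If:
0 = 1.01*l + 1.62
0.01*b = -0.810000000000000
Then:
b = -81.00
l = -1.60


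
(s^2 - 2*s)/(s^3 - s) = (s - 2)/(s^2 - 1)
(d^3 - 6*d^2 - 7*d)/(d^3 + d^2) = (d - 7)/d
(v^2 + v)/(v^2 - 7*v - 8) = v/(v - 8)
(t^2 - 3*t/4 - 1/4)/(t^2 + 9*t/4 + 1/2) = (t - 1)/(t + 2)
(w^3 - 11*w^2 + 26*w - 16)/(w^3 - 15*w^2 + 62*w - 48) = (w - 2)/(w - 6)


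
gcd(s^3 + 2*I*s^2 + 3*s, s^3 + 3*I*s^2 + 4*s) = s^2 - I*s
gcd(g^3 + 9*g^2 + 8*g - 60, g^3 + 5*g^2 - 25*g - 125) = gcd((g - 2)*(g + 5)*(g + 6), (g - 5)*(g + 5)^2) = g + 5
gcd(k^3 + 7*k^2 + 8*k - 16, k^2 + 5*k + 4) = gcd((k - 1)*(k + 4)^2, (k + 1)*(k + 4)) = k + 4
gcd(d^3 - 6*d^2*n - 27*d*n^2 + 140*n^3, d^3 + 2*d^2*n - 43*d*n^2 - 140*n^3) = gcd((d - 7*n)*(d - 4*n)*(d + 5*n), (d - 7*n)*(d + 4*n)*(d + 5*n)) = d^2 - 2*d*n - 35*n^2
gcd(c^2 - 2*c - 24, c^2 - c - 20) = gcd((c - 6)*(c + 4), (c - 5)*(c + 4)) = c + 4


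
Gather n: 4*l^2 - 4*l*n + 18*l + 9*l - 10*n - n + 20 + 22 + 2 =4*l^2 + 27*l + n*(-4*l - 11) + 44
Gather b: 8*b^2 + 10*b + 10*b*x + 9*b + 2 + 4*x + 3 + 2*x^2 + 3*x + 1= 8*b^2 + b*(10*x + 19) + 2*x^2 + 7*x + 6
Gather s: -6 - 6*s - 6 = -6*s - 12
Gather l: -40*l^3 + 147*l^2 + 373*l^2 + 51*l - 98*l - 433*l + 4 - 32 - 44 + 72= -40*l^3 + 520*l^2 - 480*l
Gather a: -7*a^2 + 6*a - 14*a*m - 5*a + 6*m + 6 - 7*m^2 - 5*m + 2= -7*a^2 + a*(1 - 14*m) - 7*m^2 + m + 8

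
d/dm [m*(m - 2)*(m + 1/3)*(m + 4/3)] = 4*m^3 - m^2 - 52*m/9 - 8/9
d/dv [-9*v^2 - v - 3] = -18*v - 1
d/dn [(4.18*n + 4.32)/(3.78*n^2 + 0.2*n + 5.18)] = (-15.8004*n^2 - 32.6592*n + 20.7884)/(14.2884*n^4 + 1.512*n^3 + 39.2008*n^2 + 2.072*n + 26.8324)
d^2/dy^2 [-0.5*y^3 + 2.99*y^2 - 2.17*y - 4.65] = 5.98 - 3.0*y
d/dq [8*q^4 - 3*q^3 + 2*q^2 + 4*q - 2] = 32*q^3 - 9*q^2 + 4*q + 4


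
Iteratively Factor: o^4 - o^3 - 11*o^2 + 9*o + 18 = (o + 3)*(o^3 - 4*o^2 + o + 6) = (o - 3)*(o + 3)*(o^2 - o - 2) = (o - 3)*(o - 2)*(o + 3)*(o + 1)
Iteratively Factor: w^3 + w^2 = (w)*(w^2 + w) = w*(w + 1)*(w)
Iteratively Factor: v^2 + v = (v)*(v + 1)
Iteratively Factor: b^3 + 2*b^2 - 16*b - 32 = (b + 2)*(b^2 - 16) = (b - 4)*(b + 2)*(b + 4)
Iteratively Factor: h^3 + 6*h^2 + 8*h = (h + 2)*(h^2 + 4*h) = (h + 2)*(h + 4)*(h)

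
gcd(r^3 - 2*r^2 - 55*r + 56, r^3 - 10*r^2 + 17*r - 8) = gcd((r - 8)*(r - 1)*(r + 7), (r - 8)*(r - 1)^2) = r^2 - 9*r + 8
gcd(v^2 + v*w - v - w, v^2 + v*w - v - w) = v^2 + v*w - v - w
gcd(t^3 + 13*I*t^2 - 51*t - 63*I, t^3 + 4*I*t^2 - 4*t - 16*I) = 1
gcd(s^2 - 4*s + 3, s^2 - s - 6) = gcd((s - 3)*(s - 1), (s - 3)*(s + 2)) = s - 3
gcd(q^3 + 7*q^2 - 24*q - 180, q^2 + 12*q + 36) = q^2 + 12*q + 36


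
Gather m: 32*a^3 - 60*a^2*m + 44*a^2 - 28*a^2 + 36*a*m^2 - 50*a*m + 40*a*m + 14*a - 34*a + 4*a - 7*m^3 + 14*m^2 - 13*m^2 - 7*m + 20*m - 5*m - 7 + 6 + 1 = 32*a^3 + 16*a^2 - 16*a - 7*m^3 + m^2*(36*a + 1) + m*(-60*a^2 - 10*a + 8)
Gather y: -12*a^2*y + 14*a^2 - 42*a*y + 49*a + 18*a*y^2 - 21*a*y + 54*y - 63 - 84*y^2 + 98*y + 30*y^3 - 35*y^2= 14*a^2 + 49*a + 30*y^3 + y^2*(18*a - 119) + y*(-12*a^2 - 63*a + 152) - 63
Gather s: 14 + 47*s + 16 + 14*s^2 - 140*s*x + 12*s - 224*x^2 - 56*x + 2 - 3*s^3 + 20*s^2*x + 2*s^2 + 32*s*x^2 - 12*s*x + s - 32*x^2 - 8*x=-3*s^3 + s^2*(20*x + 16) + s*(32*x^2 - 152*x + 60) - 256*x^2 - 64*x + 32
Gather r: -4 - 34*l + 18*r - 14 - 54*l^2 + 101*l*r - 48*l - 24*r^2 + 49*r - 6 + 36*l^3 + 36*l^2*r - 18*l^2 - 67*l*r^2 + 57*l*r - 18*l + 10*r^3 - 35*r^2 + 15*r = 36*l^3 - 72*l^2 - 100*l + 10*r^3 + r^2*(-67*l - 59) + r*(36*l^2 + 158*l + 82) - 24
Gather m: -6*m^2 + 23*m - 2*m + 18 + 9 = -6*m^2 + 21*m + 27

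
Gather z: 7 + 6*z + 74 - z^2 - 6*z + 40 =121 - z^2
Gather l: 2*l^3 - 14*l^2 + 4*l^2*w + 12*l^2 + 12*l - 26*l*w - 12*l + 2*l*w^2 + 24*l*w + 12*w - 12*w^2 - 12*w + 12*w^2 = 2*l^3 + l^2*(4*w - 2) + l*(2*w^2 - 2*w)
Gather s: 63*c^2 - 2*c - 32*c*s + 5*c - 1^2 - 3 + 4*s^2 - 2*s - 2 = 63*c^2 + 3*c + 4*s^2 + s*(-32*c - 2) - 6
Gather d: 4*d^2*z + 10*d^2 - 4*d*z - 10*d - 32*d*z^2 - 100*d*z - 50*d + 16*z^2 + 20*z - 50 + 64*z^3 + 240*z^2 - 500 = d^2*(4*z + 10) + d*(-32*z^2 - 104*z - 60) + 64*z^3 + 256*z^2 + 20*z - 550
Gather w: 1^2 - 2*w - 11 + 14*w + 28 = 12*w + 18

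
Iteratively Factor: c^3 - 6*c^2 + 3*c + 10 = (c - 2)*(c^2 - 4*c - 5) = (c - 2)*(c + 1)*(c - 5)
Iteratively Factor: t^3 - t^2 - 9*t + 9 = (t - 3)*(t^2 + 2*t - 3) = (t - 3)*(t - 1)*(t + 3)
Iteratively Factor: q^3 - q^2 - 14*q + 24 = (q - 3)*(q^2 + 2*q - 8) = (q - 3)*(q - 2)*(q + 4)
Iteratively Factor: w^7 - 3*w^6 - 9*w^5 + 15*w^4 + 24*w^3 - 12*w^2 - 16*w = (w)*(w^6 - 3*w^5 - 9*w^4 + 15*w^3 + 24*w^2 - 12*w - 16) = w*(w - 2)*(w^5 - w^4 - 11*w^3 - 7*w^2 + 10*w + 8) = w*(w - 2)*(w + 1)*(w^4 - 2*w^3 - 9*w^2 + 2*w + 8) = w*(w - 2)*(w - 1)*(w + 1)*(w^3 - w^2 - 10*w - 8) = w*(w - 2)*(w - 1)*(w + 1)*(w + 2)*(w^2 - 3*w - 4) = w*(w - 2)*(w - 1)*(w + 1)^2*(w + 2)*(w - 4)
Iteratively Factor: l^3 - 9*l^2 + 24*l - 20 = (l - 2)*(l^2 - 7*l + 10) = (l - 2)^2*(l - 5)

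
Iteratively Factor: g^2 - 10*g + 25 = (g - 5)*(g - 5)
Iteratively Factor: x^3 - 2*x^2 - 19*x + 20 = (x + 4)*(x^2 - 6*x + 5) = (x - 1)*(x + 4)*(x - 5)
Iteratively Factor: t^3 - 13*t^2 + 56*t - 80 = (t - 4)*(t^2 - 9*t + 20) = (t - 5)*(t - 4)*(t - 4)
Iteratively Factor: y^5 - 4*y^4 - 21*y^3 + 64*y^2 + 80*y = (y)*(y^4 - 4*y^3 - 21*y^2 + 64*y + 80) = y*(y - 4)*(y^3 - 21*y - 20) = y*(y - 4)*(y + 1)*(y^2 - y - 20) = y*(y - 4)*(y + 1)*(y + 4)*(y - 5)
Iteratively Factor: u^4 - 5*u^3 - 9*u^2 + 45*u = (u - 3)*(u^3 - 2*u^2 - 15*u) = (u - 3)*(u + 3)*(u^2 - 5*u) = (u - 5)*(u - 3)*(u + 3)*(u)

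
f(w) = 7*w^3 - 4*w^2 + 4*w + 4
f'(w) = 21*w^2 - 8*w + 4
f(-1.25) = -20.92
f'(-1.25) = 46.81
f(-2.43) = -129.78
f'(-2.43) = 147.44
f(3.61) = 295.63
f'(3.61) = 248.79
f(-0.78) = -4.88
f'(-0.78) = 23.02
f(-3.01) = -235.18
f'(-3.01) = 218.34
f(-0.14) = 3.34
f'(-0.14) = 5.53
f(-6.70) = -2307.70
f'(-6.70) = 1000.29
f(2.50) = 98.38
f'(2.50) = 115.25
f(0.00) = 4.00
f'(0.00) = 4.00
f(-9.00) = -5459.00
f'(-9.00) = 1777.00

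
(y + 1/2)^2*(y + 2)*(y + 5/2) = y^4 + 11*y^3/2 + 39*y^2/4 + 49*y/8 + 5/4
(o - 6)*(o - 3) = o^2 - 9*o + 18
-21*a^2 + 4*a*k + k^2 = (-3*a + k)*(7*a + k)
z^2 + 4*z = z*(z + 4)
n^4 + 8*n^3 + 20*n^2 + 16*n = n*(n + 2)^2*(n + 4)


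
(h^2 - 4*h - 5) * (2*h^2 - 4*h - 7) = 2*h^4 - 12*h^3 - h^2 + 48*h + 35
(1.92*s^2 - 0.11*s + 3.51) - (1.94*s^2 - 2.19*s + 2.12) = -0.02*s^2 + 2.08*s + 1.39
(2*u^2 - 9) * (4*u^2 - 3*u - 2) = 8*u^4 - 6*u^3 - 40*u^2 + 27*u + 18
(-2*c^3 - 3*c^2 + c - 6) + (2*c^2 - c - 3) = -2*c^3 - c^2 - 9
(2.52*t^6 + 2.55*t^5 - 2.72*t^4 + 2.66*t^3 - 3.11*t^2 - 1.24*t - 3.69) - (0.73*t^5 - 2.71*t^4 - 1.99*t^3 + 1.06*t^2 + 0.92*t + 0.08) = 2.52*t^6 + 1.82*t^5 - 0.0100000000000002*t^4 + 4.65*t^3 - 4.17*t^2 - 2.16*t - 3.77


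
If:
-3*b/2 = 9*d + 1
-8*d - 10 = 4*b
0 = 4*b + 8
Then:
No Solution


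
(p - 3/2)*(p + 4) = p^2 + 5*p/2 - 6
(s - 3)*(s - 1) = s^2 - 4*s + 3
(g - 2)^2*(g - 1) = g^3 - 5*g^2 + 8*g - 4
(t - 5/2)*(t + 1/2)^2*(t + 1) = t^4 - t^3/2 - 15*t^2/4 - 23*t/8 - 5/8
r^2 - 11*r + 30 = (r - 6)*(r - 5)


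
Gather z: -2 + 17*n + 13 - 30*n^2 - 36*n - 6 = -30*n^2 - 19*n + 5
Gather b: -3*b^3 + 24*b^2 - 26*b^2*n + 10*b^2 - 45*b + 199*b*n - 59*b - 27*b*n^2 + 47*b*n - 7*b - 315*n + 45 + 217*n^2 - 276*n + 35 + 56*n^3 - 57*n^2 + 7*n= -3*b^3 + b^2*(34 - 26*n) + b*(-27*n^2 + 246*n - 111) + 56*n^3 + 160*n^2 - 584*n + 80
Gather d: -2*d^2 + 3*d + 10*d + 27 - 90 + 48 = -2*d^2 + 13*d - 15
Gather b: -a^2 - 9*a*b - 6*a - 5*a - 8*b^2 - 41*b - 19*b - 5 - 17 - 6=-a^2 - 11*a - 8*b^2 + b*(-9*a - 60) - 28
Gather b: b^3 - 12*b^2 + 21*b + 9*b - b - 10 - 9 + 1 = b^3 - 12*b^2 + 29*b - 18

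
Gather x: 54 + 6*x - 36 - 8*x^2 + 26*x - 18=-8*x^2 + 32*x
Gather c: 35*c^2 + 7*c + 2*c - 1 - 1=35*c^2 + 9*c - 2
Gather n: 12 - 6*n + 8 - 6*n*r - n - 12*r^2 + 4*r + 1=n*(-6*r - 7) - 12*r^2 + 4*r + 21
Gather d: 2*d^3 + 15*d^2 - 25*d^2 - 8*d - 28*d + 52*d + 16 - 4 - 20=2*d^3 - 10*d^2 + 16*d - 8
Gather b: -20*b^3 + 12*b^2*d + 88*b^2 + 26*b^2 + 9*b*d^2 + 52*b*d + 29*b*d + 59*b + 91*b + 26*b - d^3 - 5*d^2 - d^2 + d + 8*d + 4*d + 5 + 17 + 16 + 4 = -20*b^3 + b^2*(12*d + 114) + b*(9*d^2 + 81*d + 176) - d^3 - 6*d^2 + 13*d + 42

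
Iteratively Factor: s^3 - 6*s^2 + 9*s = (s)*(s^2 - 6*s + 9) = s*(s - 3)*(s - 3)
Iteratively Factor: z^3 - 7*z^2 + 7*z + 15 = (z - 3)*(z^2 - 4*z - 5) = (z - 5)*(z - 3)*(z + 1)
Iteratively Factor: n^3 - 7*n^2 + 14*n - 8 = (n - 4)*(n^2 - 3*n + 2) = (n - 4)*(n - 2)*(n - 1)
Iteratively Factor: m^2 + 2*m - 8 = (m + 4)*(m - 2)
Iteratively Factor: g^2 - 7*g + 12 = (g - 3)*(g - 4)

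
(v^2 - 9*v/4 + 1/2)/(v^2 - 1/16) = 4*(v - 2)/(4*v + 1)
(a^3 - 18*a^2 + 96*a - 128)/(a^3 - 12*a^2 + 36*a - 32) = (a - 8)/(a - 2)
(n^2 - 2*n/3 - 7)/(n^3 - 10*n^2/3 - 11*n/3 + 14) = (3*n + 7)/(3*n^2 - n - 14)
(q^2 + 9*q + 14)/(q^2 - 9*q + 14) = (q^2 + 9*q + 14)/(q^2 - 9*q + 14)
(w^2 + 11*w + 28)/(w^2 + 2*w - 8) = (w + 7)/(w - 2)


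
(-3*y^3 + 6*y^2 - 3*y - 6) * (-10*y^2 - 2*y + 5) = 30*y^5 - 54*y^4 + 3*y^3 + 96*y^2 - 3*y - 30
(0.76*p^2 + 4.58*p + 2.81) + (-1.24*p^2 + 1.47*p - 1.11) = -0.48*p^2 + 6.05*p + 1.7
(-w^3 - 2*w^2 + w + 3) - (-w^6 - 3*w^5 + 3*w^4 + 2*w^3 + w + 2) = w^6 + 3*w^5 - 3*w^4 - 3*w^3 - 2*w^2 + 1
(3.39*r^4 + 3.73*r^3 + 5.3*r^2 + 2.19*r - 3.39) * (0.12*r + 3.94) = 0.4068*r^5 + 13.8042*r^4 + 15.3322*r^3 + 21.1448*r^2 + 8.2218*r - 13.3566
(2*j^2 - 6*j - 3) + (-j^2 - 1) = j^2 - 6*j - 4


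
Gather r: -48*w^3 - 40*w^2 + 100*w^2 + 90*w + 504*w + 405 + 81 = -48*w^3 + 60*w^2 + 594*w + 486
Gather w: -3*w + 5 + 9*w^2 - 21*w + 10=9*w^2 - 24*w + 15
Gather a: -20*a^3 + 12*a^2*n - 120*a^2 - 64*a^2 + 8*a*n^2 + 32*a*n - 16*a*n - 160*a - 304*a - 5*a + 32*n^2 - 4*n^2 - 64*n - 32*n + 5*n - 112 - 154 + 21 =-20*a^3 + a^2*(12*n - 184) + a*(8*n^2 + 16*n - 469) + 28*n^2 - 91*n - 245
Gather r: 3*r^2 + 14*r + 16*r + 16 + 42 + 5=3*r^2 + 30*r + 63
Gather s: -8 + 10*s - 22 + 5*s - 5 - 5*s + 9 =10*s - 26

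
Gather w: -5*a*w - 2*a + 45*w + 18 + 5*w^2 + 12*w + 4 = -2*a + 5*w^2 + w*(57 - 5*a) + 22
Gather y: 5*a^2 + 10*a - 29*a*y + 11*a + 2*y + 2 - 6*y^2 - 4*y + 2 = 5*a^2 + 21*a - 6*y^2 + y*(-29*a - 2) + 4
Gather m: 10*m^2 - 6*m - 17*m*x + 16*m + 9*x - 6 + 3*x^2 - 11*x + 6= 10*m^2 + m*(10 - 17*x) + 3*x^2 - 2*x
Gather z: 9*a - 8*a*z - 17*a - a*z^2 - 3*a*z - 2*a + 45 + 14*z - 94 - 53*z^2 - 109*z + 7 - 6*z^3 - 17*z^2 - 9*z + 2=-10*a - 6*z^3 + z^2*(-a - 70) + z*(-11*a - 104) - 40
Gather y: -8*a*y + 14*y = y*(14 - 8*a)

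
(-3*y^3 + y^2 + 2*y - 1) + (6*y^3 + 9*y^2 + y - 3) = 3*y^3 + 10*y^2 + 3*y - 4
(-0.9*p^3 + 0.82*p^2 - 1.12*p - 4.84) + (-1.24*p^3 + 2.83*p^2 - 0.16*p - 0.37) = -2.14*p^3 + 3.65*p^2 - 1.28*p - 5.21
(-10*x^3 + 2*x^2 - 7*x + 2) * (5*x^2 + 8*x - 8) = -50*x^5 - 70*x^4 + 61*x^3 - 62*x^2 + 72*x - 16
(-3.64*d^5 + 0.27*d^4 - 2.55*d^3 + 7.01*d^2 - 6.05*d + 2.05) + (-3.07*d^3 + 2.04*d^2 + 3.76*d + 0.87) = -3.64*d^5 + 0.27*d^4 - 5.62*d^3 + 9.05*d^2 - 2.29*d + 2.92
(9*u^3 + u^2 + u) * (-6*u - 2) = -54*u^4 - 24*u^3 - 8*u^2 - 2*u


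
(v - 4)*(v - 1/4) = v^2 - 17*v/4 + 1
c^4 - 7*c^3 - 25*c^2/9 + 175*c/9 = c*(c - 7)*(c - 5/3)*(c + 5/3)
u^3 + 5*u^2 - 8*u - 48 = (u - 3)*(u + 4)^2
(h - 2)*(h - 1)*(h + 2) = h^3 - h^2 - 4*h + 4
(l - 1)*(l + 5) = l^2 + 4*l - 5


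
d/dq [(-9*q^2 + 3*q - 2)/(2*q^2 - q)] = (3*q^2 + 8*q - 2)/(q^2*(4*q^2 - 4*q + 1))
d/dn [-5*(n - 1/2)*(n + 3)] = -10*n - 25/2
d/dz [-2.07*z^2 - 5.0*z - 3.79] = -4.14*z - 5.0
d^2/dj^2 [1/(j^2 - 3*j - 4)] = 2*(j^2 - 3*j - (2*j - 3)^2 - 4)/(-j^2 + 3*j + 4)^3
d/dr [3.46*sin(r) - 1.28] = 3.46*cos(r)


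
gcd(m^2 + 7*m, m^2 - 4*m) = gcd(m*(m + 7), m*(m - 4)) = m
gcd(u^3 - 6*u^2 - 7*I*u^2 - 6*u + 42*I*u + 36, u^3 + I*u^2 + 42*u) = u - 6*I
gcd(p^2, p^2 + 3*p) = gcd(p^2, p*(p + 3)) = p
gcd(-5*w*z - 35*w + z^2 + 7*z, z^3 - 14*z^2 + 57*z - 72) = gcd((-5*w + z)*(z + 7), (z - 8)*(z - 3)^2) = 1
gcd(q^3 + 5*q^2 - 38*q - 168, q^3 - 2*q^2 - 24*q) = q^2 - 2*q - 24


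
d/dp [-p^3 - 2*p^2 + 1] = p*(-3*p - 4)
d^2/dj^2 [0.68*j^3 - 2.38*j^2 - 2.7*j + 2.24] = 4.08*j - 4.76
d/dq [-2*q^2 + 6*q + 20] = 6 - 4*q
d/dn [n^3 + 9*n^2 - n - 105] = 3*n^2 + 18*n - 1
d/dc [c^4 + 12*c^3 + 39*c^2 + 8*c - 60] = 4*c^3 + 36*c^2 + 78*c + 8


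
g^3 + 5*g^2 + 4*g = g*(g + 1)*(g + 4)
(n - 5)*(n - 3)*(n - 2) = n^3 - 10*n^2 + 31*n - 30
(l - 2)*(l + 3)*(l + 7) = l^3 + 8*l^2 + l - 42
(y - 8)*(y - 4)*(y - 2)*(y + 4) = y^4 - 10*y^3 + 160*y - 256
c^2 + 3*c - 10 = (c - 2)*(c + 5)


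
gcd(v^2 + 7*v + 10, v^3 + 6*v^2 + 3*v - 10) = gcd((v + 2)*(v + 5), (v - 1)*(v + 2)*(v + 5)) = v^2 + 7*v + 10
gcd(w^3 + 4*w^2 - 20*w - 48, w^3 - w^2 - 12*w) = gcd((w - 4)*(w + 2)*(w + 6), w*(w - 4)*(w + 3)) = w - 4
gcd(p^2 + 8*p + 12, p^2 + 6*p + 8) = p + 2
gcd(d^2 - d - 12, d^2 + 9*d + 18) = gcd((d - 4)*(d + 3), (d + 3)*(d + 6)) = d + 3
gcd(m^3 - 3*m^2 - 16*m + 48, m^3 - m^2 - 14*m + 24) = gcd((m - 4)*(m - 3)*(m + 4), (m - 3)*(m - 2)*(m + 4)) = m^2 + m - 12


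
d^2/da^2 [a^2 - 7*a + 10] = 2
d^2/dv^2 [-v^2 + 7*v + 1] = -2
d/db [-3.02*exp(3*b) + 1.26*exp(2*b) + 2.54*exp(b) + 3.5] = (-9.06*exp(2*b) + 2.52*exp(b) + 2.54)*exp(b)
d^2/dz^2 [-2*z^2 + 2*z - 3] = -4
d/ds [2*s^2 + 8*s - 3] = 4*s + 8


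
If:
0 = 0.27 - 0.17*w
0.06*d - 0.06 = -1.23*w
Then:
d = -31.56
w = 1.59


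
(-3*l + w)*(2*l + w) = -6*l^2 - l*w + w^2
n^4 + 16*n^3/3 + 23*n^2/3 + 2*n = n*(n + 1/3)*(n + 2)*(n + 3)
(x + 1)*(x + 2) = x^2 + 3*x + 2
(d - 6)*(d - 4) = d^2 - 10*d + 24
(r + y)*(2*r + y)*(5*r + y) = 10*r^3 + 17*r^2*y + 8*r*y^2 + y^3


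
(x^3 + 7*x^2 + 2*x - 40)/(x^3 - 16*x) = (x^2 + 3*x - 10)/(x*(x - 4))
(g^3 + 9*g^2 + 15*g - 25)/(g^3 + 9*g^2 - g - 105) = (g^2 + 4*g - 5)/(g^2 + 4*g - 21)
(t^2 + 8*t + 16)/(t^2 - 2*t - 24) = (t + 4)/(t - 6)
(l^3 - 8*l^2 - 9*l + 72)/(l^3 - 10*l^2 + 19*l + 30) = (l^3 - 8*l^2 - 9*l + 72)/(l^3 - 10*l^2 + 19*l + 30)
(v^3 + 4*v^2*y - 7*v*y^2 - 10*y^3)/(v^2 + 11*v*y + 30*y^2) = (v^2 - v*y - 2*y^2)/(v + 6*y)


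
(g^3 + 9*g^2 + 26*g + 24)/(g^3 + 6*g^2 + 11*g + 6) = (g + 4)/(g + 1)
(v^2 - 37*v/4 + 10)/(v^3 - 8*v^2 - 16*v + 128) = (v - 5/4)/(v^2 - 16)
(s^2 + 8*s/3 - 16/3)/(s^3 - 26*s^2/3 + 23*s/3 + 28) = (3*s^2 + 8*s - 16)/(3*s^3 - 26*s^2 + 23*s + 84)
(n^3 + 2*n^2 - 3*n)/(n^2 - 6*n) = (n^2 + 2*n - 3)/(n - 6)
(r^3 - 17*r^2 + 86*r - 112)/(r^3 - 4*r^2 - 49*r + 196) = (r^2 - 10*r + 16)/(r^2 + 3*r - 28)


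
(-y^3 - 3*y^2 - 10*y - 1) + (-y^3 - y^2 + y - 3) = -2*y^3 - 4*y^2 - 9*y - 4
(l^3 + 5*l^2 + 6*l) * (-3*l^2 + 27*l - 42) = -3*l^5 + 12*l^4 + 75*l^3 - 48*l^2 - 252*l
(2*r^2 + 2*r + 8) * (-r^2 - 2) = -2*r^4 - 2*r^3 - 12*r^2 - 4*r - 16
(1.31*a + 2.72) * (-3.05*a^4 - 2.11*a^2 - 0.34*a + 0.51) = -3.9955*a^5 - 8.296*a^4 - 2.7641*a^3 - 6.1846*a^2 - 0.2567*a + 1.3872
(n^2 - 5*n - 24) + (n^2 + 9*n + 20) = 2*n^2 + 4*n - 4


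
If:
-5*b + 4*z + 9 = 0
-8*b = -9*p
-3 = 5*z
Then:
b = 33/25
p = 88/75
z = -3/5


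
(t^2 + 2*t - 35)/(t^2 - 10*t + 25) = (t + 7)/(t - 5)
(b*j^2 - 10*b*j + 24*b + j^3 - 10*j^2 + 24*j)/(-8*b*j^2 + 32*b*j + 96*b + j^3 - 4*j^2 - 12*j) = (-b*j + 4*b - j^2 + 4*j)/(8*b*j + 16*b - j^2 - 2*j)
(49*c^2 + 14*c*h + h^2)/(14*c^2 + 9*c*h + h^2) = (7*c + h)/(2*c + h)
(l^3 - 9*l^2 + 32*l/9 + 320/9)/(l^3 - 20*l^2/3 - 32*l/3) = (9*l^2 - 9*l - 40)/(3*l*(3*l + 4))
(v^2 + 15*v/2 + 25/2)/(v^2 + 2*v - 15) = (v + 5/2)/(v - 3)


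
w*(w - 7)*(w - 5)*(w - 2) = w^4 - 14*w^3 + 59*w^2 - 70*w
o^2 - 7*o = o*(o - 7)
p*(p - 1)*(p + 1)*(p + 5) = p^4 + 5*p^3 - p^2 - 5*p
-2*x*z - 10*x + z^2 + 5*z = (-2*x + z)*(z + 5)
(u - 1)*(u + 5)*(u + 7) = u^3 + 11*u^2 + 23*u - 35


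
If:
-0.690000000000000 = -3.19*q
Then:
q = 0.22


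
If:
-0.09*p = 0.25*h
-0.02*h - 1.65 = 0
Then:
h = -82.50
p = 229.17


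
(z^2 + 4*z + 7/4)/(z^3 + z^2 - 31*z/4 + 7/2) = (2*z + 1)/(2*z^2 - 5*z + 2)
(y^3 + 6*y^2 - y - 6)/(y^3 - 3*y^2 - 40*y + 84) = (y^2 - 1)/(y^2 - 9*y + 14)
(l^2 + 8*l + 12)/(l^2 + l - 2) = (l + 6)/(l - 1)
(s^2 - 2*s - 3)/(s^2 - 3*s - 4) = (s - 3)/(s - 4)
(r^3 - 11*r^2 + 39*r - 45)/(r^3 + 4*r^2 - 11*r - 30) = (r^2 - 8*r + 15)/(r^2 + 7*r + 10)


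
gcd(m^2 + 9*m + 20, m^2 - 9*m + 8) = 1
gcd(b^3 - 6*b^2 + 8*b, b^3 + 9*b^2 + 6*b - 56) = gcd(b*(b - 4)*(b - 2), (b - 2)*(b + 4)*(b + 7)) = b - 2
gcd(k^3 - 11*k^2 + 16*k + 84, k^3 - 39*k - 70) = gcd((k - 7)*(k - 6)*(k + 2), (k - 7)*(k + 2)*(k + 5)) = k^2 - 5*k - 14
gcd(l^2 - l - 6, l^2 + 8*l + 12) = l + 2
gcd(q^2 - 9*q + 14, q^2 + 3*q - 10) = q - 2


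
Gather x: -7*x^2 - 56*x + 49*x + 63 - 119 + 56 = -7*x^2 - 7*x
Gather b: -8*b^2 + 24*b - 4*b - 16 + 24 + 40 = -8*b^2 + 20*b + 48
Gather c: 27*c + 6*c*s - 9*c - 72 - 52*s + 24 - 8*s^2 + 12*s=c*(6*s + 18) - 8*s^2 - 40*s - 48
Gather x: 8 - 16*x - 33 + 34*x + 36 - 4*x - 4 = 14*x + 7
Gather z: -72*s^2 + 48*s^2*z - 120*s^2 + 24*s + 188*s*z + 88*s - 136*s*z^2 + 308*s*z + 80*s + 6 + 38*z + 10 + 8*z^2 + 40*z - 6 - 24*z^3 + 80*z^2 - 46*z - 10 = -192*s^2 + 192*s - 24*z^3 + z^2*(88 - 136*s) + z*(48*s^2 + 496*s + 32)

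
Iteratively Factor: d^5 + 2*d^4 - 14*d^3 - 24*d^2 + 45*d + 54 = (d + 1)*(d^4 + d^3 - 15*d^2 - 9*d + 54) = (d - 3)*(d + 1)*(d^3 + 4*d^2 - 3*d - 18) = (d - 3)*(d + 1)*(d + 3)*(d^2 + d - 6) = (d - 3)*(d - 2)*(d + 1)*(d + 3)*(d + 3)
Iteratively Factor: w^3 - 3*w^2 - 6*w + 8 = (w - 4)*(w^2 + w - 2) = (w - 4)*(w + 2)*(w - 1)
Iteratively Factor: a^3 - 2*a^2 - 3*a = (a + 1)*(a^2 - 3*a) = (a - 3)*(a + 1)*(a)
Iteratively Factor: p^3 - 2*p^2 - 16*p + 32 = (p + 4)*(p^2 - 6*p + 8) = (p - 4)*(p + 4)*(p - 2)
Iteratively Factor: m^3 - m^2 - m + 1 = (m - 1)*(m^2 - 1) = (m - 1)*(m + 1)*(m - 1)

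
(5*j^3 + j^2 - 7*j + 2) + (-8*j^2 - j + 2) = 5*j^3 - 7*j^2 - 8*j + 4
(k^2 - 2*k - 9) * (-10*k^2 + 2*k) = -10*k^4 + 22*k^3 + 86*k^2 - 18*k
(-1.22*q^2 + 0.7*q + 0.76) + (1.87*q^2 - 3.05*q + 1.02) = 0.65*q^2 - 2.35*q + 1.78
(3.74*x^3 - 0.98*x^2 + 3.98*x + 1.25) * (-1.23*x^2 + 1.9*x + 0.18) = -4.6002*x^5 + 8.3114*x^4 - 6.0842*x^3 + 5.8481*x^2 + 3.0914*x + 0.225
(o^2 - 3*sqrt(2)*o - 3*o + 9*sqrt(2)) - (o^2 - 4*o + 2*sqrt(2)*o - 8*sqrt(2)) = -5*sqrt(2)*o + o + 17*sqrt(2)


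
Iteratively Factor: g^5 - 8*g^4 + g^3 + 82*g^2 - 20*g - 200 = (g - 5)*(g^4 - 3*g^3 - 14*g^2 + 12*g + 40) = (g - 5)*(g + 2)*(g^3 - 5*g^2 - 4*g + 20) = (g - 5)*(g + 2)^2*(g^2 - 7*g + 10) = (g - 5)^2*(g + 2)^2*(g - 2)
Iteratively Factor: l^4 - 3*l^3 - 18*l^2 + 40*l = (l - 5)*(l^3 + 2*l^2 - 8*l) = (l - 5)*(l + 4)*(l^2 - 2*l) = l*(l - 5)*(l + 4)*(l - 2)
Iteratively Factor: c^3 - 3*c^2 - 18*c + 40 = (c + 4)*(c^2 - 7*c + 10) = (c - 2)*(c + 4)*(c - 5)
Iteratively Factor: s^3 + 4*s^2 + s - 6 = (s - 1)*(s^2 + 5*s + 6) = (s - 1)*(s + 3)*(s + 2)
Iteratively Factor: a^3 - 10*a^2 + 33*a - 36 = (a - 3)*(a^2 - 7*a + 12) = (a - 3)^2*(a - 4)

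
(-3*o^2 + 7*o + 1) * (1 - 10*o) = 30*o^3 - 73*o^2 - 3*o + 1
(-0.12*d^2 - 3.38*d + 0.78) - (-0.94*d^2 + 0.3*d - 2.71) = 0.82*d^2 - 3.68*d + 3.49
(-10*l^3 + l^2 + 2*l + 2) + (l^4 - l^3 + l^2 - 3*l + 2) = l^4 - 11*l^3 + 2*l^2 - l + 4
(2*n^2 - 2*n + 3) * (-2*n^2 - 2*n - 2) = -4*n^4 - 6*n^2 - 2*n - 6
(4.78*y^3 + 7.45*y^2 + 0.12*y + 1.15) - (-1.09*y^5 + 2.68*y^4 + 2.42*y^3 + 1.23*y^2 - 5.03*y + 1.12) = 1.09*y^5 - 2.68*y^4 + 2.36*y^3 + 6.22*y^2 + 5.15*y + 0.0299999999999998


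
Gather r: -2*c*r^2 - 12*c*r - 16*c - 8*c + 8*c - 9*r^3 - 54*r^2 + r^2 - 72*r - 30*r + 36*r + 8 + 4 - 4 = -16*c - 9*r^3 + r^2*(-2*c - 53) + r*(-12*c - 66) + 8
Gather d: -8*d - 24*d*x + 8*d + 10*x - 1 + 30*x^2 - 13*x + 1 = -24*d*x + 30*x^2 - 3*x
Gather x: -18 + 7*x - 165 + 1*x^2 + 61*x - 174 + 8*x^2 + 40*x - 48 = 9*x^2 + 108*x - 405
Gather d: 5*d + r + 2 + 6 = 5*d + r + 8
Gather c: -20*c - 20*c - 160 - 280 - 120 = -40*c - 560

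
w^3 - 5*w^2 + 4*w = w*(w - 4)*(w - 1)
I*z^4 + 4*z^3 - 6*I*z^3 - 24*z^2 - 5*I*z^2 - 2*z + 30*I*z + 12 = (z - 6)*(z - 2*I)*(z - I)*(I*z + 1)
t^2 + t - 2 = (t - 1)*(t + 2)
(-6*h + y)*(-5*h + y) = 30*h^2 - 11*h*y + y^2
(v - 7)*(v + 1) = v^2 - 6*v - 7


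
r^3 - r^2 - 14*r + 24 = (r - 3)*(r - 2)*(r + 4)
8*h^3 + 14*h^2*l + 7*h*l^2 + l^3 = (h + l)*(2*h + l)*(4*h + l)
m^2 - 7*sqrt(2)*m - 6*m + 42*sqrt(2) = (m - 6)*(m - 7*sqrt(2))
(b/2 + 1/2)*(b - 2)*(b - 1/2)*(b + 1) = b^4/2 - b^3/4 - 3*b^2/2 - b/4 + 1/2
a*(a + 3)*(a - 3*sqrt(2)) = a^3 - 3*sqrt(2)*a^2 + 3*a^2 - 9*sqrt(2)*a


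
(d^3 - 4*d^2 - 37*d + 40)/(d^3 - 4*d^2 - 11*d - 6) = (-d^3 + 4*d^2 + 37*d - 40)/(-d^3 + 4*d^2 + 11*d + 6)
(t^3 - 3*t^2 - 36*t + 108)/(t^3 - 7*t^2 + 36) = (t + 6)/(t + 2)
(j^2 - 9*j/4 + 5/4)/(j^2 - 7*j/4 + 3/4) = (4*j - 5)/(4*j - 3)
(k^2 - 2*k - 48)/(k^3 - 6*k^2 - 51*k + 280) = (k + 6)/(k^2 + 2*k - 35)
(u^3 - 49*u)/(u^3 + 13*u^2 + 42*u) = (u - 7)/(u + 6)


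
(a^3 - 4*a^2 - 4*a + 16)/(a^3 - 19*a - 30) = (a^2 - 6*a + 8)/(a^2 - 2*a - 15)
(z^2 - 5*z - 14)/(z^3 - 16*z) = (z^2 - 5*z - 14)/(z*(z^2 - 16))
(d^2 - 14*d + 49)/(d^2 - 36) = (d^2 - 14*d + 49)/(d^2 - 36)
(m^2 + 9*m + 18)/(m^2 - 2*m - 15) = (m + 6)/(m - 5)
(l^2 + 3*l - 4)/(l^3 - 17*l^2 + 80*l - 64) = (l + 4)/(l^2 - 16*l + 64)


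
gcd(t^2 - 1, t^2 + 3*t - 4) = t - 1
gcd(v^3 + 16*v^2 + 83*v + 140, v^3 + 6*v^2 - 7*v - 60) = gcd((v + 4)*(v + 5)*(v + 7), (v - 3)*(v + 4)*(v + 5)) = v^2 + 9*v + 20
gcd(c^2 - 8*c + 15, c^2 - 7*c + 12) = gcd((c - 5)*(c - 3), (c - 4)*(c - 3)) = c - 3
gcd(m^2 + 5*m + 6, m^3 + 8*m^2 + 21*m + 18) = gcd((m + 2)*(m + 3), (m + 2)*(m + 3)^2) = m^2 + 5*m + 6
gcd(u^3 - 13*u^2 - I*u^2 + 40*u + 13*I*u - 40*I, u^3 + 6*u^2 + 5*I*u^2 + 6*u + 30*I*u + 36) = u - I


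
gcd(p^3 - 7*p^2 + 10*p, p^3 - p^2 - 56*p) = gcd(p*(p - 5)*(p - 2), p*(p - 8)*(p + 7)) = p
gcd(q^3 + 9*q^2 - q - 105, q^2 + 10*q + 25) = q + 5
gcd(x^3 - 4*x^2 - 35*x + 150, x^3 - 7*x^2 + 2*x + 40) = x - 5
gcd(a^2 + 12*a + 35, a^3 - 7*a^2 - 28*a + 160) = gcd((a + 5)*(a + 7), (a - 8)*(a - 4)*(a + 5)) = a + 5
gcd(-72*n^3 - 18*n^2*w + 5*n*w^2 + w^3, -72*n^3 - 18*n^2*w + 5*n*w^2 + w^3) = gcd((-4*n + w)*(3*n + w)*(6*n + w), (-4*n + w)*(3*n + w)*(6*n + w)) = -72*n^3 - 18*n^2*w + 5*n*w^2 + w^3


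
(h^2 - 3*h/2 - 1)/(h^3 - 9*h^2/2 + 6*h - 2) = (2*h + 1)/(2*h^2 - 5*h + 2)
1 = 1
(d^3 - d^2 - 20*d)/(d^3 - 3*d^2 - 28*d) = (d - 5)/(d - 7)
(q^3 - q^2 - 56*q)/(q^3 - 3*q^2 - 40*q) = (q + 7)/(q + 5)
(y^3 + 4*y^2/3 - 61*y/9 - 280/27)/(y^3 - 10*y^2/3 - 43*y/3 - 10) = (y^2 - y/3 - 56/9)/(y^2 - 5*y - 6)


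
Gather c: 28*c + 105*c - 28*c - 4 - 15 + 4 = 105*c - 15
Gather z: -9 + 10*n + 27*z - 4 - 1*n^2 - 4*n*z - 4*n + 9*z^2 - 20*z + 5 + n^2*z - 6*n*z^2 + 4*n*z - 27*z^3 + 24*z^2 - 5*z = -n^2 + 6*n - 27*z^3 + z^2*(33 - 6*n) + z*(n^2 + 2) - 8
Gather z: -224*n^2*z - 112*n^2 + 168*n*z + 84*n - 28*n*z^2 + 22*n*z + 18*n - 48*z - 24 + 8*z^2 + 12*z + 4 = -112*n^2 + 102*n + z^2*(8 - 28*n) + z*(-224*n^2 + 190*n - 36) - 20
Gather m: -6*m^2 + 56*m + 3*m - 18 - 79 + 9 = -6*m^2 + 59*m - 88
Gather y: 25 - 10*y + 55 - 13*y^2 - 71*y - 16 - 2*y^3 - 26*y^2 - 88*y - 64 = -2*y^3 - 39*y^2 - 169*y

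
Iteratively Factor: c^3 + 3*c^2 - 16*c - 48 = (c - 4)*(c^2 + 7*c + 12) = (c - 4)*(c + 4)*(c + 3)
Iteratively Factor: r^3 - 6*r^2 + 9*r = (r - 3)*(r^2 - 3*r) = r*(r - 3)*(r - 3)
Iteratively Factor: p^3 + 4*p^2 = (p)*(p^2 + 4*p) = p^2*(p + 4)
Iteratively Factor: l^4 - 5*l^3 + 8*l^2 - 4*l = (l - 1)*(l^3 - 4*l^2 + 4*l) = (l - 2)*(l - 1)*(l^2 - 2*l) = (l - 2)^2*(l - 1)*(l)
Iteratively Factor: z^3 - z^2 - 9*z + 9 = (z - 1)*(z^2 - 9) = (z - 1)*(z + 3)*(z - 3)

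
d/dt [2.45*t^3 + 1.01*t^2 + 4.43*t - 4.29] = 7.35*t^2 + 2.02*t + 4.43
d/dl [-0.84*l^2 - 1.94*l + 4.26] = -1.68*l - 1.94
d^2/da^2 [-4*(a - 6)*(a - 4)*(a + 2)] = 64 - 24*a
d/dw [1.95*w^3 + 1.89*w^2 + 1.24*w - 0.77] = 5.85*w^2 + 3.78*w + 1.24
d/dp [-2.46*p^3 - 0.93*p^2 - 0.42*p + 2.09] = -7.38*p^2 - 1.86*p - 0.42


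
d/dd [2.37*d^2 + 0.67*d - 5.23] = 4.74*d + 0.67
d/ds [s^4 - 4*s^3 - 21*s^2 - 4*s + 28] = 4*s^3 - 12*s^2 - 42*s - 4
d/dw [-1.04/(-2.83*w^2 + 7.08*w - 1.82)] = (7.3632 - 5.8864*w)/(2.83*w^2 - 7.08*w + 1.82)^2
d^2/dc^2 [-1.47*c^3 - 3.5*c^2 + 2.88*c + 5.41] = -8.82*c - 7.0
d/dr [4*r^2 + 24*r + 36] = 8*r + 24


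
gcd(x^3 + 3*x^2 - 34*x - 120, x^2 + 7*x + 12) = x + 4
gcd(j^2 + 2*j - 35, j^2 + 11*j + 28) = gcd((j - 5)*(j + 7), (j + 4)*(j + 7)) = j + 7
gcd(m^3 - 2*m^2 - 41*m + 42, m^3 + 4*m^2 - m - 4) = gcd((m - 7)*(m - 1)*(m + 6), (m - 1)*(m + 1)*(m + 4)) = m - 1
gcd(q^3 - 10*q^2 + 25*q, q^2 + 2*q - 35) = q - 5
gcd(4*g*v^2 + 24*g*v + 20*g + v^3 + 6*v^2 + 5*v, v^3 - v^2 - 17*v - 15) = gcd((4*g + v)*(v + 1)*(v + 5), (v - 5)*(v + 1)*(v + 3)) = v + 1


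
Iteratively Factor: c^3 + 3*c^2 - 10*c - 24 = (c + 2)*(c^2 + c - 12) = (c + 2)*(c + 4)*(c - 3)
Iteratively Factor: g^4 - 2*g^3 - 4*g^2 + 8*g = (g - 2)*(g^3 - 4*g) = (g - 2)*(g + 2)*(g^2 - 2*g) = g*(g - 2)*(g + 2)*(g - 2)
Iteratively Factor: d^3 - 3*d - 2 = (d + 1)*(d^2 - d - 2) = (d + 1)^2*(d - 2)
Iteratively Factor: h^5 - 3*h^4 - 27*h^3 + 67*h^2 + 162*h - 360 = (h - 3)*(h^4 - 27*h^2 - 14*h + 120) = (h - 3)*(h + 4)*(h^3 - 4*h^2 - 11*h + 30) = (h - 3)*(h + 3)*(h + 4)*(h^2 - 7*h + 10) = (h - 3)*(h - 2)*(h + 3)*(h + 4)*(h - 5)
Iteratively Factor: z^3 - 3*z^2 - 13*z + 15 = (z - 1)*(z^2 - 2*z - 15) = (z - 5)*(z - 1)*(z + 3)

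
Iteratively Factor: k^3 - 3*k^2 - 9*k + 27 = (k - 3)*(k^2 - 9) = (k - 3)^2*(k + 3)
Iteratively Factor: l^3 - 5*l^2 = (l)*(l^2 - 5*l) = l^2*(l - 5)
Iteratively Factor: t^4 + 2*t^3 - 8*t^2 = (t)*(t^3 + 2*t^2 - 8*t) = t^2*(t^2 + 2*t - 8) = t^2*(t - 2)*(t + 4)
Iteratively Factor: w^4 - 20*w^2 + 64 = (w + 4)*(w^3 - 4*w^2 - 4*w + 16) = (w + 2)*(w + 4)*(w^2 - 6*w + 8) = (w - 2)*(w + 2)*(w + 4)*(w - 4)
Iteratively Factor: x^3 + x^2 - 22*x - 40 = (x + 2)*(x^2 - x - 20) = (x + 2)*(x + 4)*(x - 5)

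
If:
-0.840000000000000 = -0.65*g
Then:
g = 1.29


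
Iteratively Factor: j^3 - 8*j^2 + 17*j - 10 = (j - 5)*(j^2 - 3*j + 2) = (j - 5)*(j - 2)*(j - 1)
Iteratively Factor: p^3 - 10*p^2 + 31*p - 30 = (p - 3)*(p^2 - 7*p + 10) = (p - 5)*(p - 3)*(p - 2)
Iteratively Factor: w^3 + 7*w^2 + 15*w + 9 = (w + 1)*(w^2 + 6*w + 9) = (w + 1)*(w + 3)*(w + 3)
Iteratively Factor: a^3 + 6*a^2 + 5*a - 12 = (a + 3)*(a^2 + 3*a - 4) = (a - 1)*(a + 3)*(a + 4)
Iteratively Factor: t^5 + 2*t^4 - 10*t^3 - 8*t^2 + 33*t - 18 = (t - 1)*(t^4 + 3*t^3 - 7*t^2 - 15*t + 18) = (t - 1)*(t + 3)*(t^3 - 7*t + 6) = (t - 2)*(t - 1)*(t + 3)*(t^2 + 2*t - 3) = (t - 2)*(t - 1)^2*(t + 3)*(t + 3)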